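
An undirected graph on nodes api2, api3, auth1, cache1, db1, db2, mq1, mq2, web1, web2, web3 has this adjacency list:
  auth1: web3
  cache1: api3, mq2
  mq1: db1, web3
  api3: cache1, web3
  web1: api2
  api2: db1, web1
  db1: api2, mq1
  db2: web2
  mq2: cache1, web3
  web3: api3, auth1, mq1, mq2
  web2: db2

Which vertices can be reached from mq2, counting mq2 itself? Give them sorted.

Start at mq2.
Its neighbours: cache1, web3.
Then their neighbours: api3, auth1, mq1.
Then next layer: db1.
Then next layer: api2.
Then next layer: web1.
Nothing further is reachable.

api2, api3, auth1, cache1, db1, mq1, mq2, web1, web3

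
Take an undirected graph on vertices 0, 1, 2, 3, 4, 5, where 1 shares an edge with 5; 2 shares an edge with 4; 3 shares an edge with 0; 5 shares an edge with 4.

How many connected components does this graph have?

From 0: component {0, 3}.
From 1: component {1, 2, 4, 5}.
That's 2 components.

2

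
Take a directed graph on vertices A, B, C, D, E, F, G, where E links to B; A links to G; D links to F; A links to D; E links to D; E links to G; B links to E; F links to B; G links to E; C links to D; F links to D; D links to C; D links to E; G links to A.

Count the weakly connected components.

From A: component {A, B, C, D, E, F, G}.
That's 1 component.

1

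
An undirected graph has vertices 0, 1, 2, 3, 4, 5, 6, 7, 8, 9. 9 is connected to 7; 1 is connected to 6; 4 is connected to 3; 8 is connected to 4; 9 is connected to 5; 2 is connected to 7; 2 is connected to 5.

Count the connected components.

From 0: component {0}.
From 1: component {1, 6}.
From 2: component {2, 5, 7, 9}.
From 3: component {3, 4, 8}.
That's 4 components.

4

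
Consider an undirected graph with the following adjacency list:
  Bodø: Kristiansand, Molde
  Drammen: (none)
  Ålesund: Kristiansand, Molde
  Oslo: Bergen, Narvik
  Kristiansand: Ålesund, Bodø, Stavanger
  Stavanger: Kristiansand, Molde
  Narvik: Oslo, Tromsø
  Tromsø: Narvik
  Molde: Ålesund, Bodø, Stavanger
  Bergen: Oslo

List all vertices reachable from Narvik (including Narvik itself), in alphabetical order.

Bergen, Narvik, Oslo, Tromsø

Start at Narvik.
Its neighbours: Oslo, Tromsø.
Then their neighbours: Bergen.
Nothing further is reachable.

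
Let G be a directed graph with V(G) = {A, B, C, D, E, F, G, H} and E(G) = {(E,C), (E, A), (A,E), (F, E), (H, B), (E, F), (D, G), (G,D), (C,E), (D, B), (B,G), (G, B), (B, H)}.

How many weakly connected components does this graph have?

From A: component {A, C, E, F}.
From B: component {B, D, G, H}.
That's 2 components.

2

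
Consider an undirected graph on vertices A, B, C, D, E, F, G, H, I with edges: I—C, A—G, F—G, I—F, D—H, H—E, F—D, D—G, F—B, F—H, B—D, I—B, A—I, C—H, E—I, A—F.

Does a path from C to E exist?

Explore from C.
Distance 1: reach H, I.
Distance 2: reach A, B, D, E, F.
Found E.

Yes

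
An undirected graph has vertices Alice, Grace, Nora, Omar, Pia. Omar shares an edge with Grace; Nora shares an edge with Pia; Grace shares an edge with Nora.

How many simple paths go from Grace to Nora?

1

Grace–Nora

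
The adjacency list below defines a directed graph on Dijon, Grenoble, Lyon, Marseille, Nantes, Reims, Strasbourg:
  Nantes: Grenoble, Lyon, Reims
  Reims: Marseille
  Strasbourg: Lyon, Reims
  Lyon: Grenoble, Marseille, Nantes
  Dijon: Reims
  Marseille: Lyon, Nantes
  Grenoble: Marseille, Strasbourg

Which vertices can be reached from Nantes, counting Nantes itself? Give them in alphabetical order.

Grenoble, Lyon, Marseille, Nantes, Reims, Strasbourg

Start at Nantes.
Its neighbours: Grenoble, Lyon, Reims.
Then their neighbours: Marseille, Strasbourg.
Nothing further is reachable.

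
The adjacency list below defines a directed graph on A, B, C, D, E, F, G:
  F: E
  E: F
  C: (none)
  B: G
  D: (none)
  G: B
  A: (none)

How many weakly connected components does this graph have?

5

From A: component {A}.
From B: component {B, G}.
From C: component {C}.
From D: component {D}.
From E: component {E, F}.
That's 5 components.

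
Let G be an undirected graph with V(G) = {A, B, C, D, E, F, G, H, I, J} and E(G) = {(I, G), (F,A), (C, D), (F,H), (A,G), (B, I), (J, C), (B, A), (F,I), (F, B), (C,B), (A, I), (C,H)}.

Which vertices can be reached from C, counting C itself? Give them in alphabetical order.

Start at C.
Its neighbours: B, D, H, J.
Then their neighbours: A, F, I.
Then next layer: G.
Nothing further is reachable.

A, B, C, D, F, G, H, I, J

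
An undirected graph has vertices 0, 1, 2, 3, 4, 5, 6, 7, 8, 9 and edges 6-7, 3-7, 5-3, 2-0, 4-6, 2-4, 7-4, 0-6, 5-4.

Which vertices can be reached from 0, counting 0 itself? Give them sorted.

Start at 0.
Its neighbours: 2, 6.
Then their neighbours: 4, 7.
Then next layer: 3, 5.
Nothing further is reachable.

0, 2, 3, 4, 5, 6, 7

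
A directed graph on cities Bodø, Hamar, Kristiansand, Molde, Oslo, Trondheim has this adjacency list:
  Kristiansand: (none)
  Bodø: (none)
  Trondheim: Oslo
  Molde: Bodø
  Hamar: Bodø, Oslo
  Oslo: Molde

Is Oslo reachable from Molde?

No

Explore from Molde.
Distance 1: reach Bodø.
The search from Molde is exhausted; no directed path reaches Oslo.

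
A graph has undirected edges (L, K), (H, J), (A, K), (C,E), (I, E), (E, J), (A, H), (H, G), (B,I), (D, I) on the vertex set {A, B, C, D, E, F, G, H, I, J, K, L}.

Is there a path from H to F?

No

Explore from H.
Distance 1: reach A, G, J.
Distance 2: reach E, K.
Distance 3: reach C, I, L.
Distance 4: reach B, D.
The search is exhausted without reaching F; it lies in a different component.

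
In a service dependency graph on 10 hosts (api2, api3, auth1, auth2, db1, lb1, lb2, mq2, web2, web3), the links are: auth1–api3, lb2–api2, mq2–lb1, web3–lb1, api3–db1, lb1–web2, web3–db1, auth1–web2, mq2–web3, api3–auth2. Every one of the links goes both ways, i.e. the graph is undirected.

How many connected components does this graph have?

From api2: component {api2, lb2}.
From api3: component {api3, auth1, auth2, db1, lb1, mq2, web2, web3}.
That's 2 components.

2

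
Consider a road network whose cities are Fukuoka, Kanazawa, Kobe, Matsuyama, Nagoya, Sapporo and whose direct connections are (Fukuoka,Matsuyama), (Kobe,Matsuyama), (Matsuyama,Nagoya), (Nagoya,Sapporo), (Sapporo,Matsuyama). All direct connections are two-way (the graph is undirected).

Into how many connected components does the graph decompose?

From Fukuoka: component {Fukuoka, Kobe, Matsuyama, Nagoya, Sapporo}.
From Kanazawa: component {Kanazawa}.
That's 2 components.

2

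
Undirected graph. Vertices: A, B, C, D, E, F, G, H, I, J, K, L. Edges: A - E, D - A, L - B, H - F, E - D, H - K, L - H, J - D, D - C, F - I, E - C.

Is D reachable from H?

Explore from H.
Distance 1: reach F, K, L.
Distance 2: reach B, I.
The search is exhausted without reaching D; it lies in a different component.

No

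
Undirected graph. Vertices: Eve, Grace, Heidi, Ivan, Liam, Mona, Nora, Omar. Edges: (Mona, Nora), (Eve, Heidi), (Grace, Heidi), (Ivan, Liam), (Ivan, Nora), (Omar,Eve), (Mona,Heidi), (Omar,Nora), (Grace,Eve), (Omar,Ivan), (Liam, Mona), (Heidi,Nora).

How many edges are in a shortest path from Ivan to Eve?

Distance 0: Ivan.
Distance 1: Liam, Nora, Omar.
Distance 2: Eve, Heidi, Mona — contains Eve.

2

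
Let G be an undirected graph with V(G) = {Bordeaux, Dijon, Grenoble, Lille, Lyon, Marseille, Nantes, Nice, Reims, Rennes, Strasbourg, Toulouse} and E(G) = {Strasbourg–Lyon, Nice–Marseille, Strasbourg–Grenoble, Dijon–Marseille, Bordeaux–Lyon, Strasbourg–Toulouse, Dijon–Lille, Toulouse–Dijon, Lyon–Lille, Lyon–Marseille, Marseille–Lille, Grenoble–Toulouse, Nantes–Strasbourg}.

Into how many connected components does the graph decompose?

3

From Bordeaux: component {Bordeaux, Dijon, Grenoble, Lille, Lyon, Marseille, Nantes, Nice, Strasbourg, Toulouse}.
From Reims: component {Reims}.
From Rennes: component {Rennes}.
That's 3 components.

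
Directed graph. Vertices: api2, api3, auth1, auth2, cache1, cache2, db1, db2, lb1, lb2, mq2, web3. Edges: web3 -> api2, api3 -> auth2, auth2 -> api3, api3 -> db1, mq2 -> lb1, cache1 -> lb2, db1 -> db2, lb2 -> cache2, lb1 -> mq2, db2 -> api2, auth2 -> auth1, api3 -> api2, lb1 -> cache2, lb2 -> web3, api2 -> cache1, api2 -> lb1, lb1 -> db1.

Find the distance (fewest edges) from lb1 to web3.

Distance 0: lb1.
Distance 1: cache2, db1, mq2.
Distance 2: db2.
Distance 3: api2.
Distance 4: cache1.
Distance 5: lb2.
Distance 6: web3 — contains web3.

6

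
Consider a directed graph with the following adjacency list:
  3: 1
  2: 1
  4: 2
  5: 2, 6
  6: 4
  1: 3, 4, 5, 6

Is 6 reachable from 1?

Explore from 1.
Distance 1: reach 3, 4, 5, 6.
Found 6.

Yes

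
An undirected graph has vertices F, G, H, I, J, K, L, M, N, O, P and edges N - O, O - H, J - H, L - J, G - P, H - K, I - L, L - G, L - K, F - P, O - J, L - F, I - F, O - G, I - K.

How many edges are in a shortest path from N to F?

Distance 0: N.
Distance 1: O.
Distance 2: G, H, J.
Distance 3: K, L, P.
Distance 4: F, I — contains F.

4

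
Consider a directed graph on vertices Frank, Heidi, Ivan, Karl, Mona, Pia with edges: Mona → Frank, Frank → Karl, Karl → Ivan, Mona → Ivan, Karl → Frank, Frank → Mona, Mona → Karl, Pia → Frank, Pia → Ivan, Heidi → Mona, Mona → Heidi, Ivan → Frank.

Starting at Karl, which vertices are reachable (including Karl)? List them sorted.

Frank, Heidi, Ivan, Karl, Mona

Start at Karl.
Its neighbours: Frank, Ivan.
Then their neighbours: Mona.
Then next layer: Heidi.
Nothing further is reachable.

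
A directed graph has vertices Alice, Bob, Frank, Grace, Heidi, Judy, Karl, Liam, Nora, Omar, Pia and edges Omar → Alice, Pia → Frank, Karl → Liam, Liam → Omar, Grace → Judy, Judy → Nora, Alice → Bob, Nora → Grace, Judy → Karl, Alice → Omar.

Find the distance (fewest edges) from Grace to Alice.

5

Distance 0: Grace.
Distance 1: Judy.
Distance 2: Karl, Nora.
Distance 3: Liam.
Distance 4: Omar.
Distance 5: Alice — contains Alice.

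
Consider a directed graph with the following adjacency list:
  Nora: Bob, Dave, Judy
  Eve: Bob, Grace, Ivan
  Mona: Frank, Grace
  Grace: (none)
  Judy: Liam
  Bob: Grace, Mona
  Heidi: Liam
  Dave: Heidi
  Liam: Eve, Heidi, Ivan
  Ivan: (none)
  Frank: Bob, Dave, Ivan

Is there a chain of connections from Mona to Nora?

Explore from Mona.
Distance 1: reach Frank, Grace.
Distance 2: reach Bob, Dave, Ivan.
Distance 3: reach Heidi.
Distance 4: reach Liam.
Distance 5: reach Eve.
The search from Mona is exhausted; no directed path reaches Nora.

No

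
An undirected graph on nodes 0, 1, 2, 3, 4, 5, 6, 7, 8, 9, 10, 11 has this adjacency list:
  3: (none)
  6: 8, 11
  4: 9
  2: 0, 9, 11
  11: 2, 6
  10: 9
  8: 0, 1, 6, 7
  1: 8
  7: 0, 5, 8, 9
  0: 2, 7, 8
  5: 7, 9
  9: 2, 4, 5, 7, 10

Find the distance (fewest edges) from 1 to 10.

Distance 0: 1.
Distance 1: 8.
Distance 2: 0, 6, 7.
Distance 3: 2, 5, 9, 11.
Distance 4: 4, 10 — contains 10.

4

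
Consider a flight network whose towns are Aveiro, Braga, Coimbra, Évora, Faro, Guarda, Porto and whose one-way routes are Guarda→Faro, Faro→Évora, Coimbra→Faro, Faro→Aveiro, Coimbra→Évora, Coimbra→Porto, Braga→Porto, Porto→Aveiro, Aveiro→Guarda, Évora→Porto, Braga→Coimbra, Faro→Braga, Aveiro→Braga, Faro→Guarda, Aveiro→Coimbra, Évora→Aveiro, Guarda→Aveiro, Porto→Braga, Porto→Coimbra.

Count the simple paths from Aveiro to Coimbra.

Aveiro→Braga→Coimbra
Aveiro→Braga→Porto→Coimbra
Aveiro→Coimbra
Aveiro→Guarda→Faro→Braga→Coimbra
Aveiro→Guarda→Faro→Braga→Porto→Coimbra
Aveiro→Guarda→Faro→Évora→Porto→Braga→Coimbra
Aveiro→Guarda→Faro→Évora→Porto→Coimbra

7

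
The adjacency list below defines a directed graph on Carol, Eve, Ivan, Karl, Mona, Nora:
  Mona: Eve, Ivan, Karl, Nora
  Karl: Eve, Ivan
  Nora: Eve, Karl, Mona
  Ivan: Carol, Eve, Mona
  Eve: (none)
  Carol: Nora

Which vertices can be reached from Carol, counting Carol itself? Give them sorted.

Carol, Eve, Ivan, Karl, Mona, Nora

Start at Carol.
Its neighbours: Nora.
Then their neighbours: Eve, Karl, Mona.
Then next layer: Ivan.
Every vertex is now reached.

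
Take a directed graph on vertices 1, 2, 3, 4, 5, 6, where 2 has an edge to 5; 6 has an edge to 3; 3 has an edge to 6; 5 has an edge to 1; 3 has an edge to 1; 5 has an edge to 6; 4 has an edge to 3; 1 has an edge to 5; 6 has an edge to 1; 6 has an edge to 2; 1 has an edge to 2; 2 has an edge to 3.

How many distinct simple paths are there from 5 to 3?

4

5→1→2→3
5→6→1→2→3
5→6→2→3
5→6→3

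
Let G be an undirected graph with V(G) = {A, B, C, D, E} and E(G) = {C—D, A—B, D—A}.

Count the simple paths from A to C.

1

A–D–C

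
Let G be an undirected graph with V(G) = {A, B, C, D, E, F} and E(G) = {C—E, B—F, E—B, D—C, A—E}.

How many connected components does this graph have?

1

From A: component {A, B, C, D, E, F}.
That's 1 component.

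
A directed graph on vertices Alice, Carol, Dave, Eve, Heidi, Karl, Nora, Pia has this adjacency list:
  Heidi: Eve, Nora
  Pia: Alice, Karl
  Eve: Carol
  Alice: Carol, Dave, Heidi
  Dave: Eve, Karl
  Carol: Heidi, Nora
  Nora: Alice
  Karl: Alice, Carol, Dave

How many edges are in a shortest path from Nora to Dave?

2

Distance 0: Nora.
Distance 1: Alice.
Distance 2: Carol, Dave, Heidi — contains Dave.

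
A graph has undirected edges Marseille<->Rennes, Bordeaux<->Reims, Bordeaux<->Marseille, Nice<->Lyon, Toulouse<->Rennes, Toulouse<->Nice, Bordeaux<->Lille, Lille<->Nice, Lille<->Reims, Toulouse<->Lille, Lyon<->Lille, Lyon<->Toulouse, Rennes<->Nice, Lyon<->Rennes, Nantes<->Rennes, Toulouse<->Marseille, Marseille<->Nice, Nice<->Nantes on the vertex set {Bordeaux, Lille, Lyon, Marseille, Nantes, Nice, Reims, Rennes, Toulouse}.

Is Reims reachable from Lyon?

Yes

Explore from Lyon.
Distance 1: reach Lille, Nice, Rennes, Toulouse.
Distance 2: reach Bordeaux, Marseille, Nantes, Reims.
Found Reims.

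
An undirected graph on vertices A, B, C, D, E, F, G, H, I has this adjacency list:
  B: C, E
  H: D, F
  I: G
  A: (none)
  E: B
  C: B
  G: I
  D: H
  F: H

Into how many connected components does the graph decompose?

From A: component {A}.
From B: component {B, C, E}.
From D: component {D, F, H}.
From G: component {G, I}.
That's 4 components.

4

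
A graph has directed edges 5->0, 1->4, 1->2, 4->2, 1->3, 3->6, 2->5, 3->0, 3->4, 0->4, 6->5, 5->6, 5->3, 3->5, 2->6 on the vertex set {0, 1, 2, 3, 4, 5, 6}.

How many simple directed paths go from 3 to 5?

6

3→0→4→2→5
3→0→4→2→6→5
3→4→2→5
3→4→2→6→5
3→5
3→6→5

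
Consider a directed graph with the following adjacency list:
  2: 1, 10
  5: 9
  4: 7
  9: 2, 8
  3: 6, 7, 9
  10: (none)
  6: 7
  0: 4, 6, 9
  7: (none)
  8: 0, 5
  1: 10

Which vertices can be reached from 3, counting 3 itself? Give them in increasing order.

Start at 3.
Its neighbours: 6, 7, 9.
Then their neighbours: 2, 8.
Then next layer: 0, 1, 5, 10.
Then next layer: 4.
Every vertex is now reached.

0, 1, 2, 3, 4, 5, 6, 7, 8, 9, 10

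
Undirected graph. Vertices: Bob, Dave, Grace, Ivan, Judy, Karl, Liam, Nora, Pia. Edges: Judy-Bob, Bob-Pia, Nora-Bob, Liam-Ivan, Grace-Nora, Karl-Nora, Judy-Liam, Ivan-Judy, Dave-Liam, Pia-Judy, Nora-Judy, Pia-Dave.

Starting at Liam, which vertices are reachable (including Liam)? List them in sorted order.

Bob, Dave, Grace, Ivan, Judy, Karl, Liam, Nora, Pia

Start at Liam.
Its neighbours: Dave, Ivan, Judy.
Then their neighbours: Bob, Nora, Pia.
Then next layer: Grace, Karl.
Every vertex is now reached.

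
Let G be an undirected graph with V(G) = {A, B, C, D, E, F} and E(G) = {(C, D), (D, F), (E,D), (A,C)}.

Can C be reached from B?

B has no edges, so nothing is reachable from it.

No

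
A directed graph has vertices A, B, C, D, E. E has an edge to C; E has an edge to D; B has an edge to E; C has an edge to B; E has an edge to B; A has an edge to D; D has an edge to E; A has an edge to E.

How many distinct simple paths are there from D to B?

2

D→E→B
D→E→C→B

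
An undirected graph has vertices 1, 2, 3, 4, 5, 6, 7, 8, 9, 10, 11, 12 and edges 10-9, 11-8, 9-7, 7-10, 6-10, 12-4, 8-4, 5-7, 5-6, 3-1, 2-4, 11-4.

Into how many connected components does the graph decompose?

From 1: component {1, 3}.
From 2: component {2, 4, 8, 11, 12}.
From 5: component {5, 6, 7, 9, 10}.
That's 3 components.

3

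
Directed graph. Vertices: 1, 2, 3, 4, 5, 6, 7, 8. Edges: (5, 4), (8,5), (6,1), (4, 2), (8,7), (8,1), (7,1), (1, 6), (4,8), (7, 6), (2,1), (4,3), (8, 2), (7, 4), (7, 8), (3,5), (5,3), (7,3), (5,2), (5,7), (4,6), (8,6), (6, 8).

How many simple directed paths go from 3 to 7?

5

3→5→2→1→6→8→7
3→5→4→2→1→6→8→7
3→5→4→6→8→7
3→5→4→8→7
3→5→7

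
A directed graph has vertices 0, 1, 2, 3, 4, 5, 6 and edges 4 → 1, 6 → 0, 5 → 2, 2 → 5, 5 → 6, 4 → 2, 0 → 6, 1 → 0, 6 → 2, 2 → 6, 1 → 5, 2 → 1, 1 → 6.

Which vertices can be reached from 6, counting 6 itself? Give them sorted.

0, 1, 2, 5, 6

Start at 6.
Its neighbours: 0, 2.
Then their neighbours: 1, 5.
Nothing further is reachable.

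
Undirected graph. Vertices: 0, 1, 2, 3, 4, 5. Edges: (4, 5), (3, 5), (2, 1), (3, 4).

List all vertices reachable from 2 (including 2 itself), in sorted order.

Start at 2.
Its neighbours: 1.
Nothing further is reachable.

1, 2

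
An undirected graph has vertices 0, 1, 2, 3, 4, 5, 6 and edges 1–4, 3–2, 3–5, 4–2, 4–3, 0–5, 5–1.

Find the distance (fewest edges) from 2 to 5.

2

Distance 0: 2.
Distance 1: 3, 4.
Distance 2: 1, 5 — contains 5.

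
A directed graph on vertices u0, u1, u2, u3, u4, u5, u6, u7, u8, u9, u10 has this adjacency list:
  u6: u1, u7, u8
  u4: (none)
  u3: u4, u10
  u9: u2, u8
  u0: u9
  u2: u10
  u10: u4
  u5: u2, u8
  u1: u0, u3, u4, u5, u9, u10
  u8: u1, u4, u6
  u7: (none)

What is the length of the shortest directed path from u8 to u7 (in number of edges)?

Distance 0: u8.
Distance 1: u1, u4, u6.
Distance 2: u0, u3, u5, u7, u9, u10 — contains u7.

2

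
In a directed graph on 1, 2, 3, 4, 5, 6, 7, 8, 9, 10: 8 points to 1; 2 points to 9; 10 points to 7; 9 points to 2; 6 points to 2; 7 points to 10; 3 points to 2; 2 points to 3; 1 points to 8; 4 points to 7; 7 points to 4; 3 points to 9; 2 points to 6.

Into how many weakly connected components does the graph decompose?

4

From 1: component {1, 8}.
From 2: component {2, 3, 6, 9}.
From 4: component {4, 7, 10}.
From 5: component {5}.
That's 4 components.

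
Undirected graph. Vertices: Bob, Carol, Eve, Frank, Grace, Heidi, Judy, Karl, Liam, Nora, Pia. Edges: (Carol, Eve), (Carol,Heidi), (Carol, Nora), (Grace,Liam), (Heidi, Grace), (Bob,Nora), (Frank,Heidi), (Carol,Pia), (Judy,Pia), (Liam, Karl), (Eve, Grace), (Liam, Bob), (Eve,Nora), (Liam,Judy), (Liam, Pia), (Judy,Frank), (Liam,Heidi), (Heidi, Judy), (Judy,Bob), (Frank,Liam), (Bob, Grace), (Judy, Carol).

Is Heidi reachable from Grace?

Yes

Explore from Grace.
Distance 1: reach Bob, Eve, Heidi, Liam.
Found Heidi.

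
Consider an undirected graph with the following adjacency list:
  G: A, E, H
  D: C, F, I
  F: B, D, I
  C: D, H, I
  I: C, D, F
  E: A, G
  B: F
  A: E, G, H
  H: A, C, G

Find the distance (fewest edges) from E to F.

Distance 0: E.
Distance 1: A, G.
Distance 2: H.
Distance 3: C.
Distance 4: D, I.
Distance 5: F — contains F.

5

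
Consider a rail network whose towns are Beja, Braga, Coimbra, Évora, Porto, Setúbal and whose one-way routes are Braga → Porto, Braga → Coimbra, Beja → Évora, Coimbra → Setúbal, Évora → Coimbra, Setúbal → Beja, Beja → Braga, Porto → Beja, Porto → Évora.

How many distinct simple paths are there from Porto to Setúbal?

3

Porto→Beja→Braga→Coimbra→Setúbal
Porto→Beja→Évora→Coimbra→Setúbal
Porto→Évora→Coimbra→Setúbal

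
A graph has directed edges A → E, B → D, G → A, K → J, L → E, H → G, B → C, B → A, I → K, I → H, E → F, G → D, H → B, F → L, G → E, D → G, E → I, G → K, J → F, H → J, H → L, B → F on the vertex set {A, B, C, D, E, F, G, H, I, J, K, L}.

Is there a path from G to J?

Yes

Explore from G.
Distance 1: reach A, D, E, K.
Distance 2: reach F, I, J.
Found J.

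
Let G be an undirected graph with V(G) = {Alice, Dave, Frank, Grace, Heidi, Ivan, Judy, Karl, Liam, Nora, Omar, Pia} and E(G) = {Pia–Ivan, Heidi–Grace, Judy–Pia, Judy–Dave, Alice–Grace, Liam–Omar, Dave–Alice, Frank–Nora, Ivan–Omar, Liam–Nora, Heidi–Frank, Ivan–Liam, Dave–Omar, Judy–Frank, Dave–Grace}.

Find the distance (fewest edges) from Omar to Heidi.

3

Distance 0: Omar.
Distance 1: Dave, Ivan, Liam.
Distance 2: Alice, Grace, Judy, Nora, Pia.
Distance 3: Frank, Heidi — contains Heidi.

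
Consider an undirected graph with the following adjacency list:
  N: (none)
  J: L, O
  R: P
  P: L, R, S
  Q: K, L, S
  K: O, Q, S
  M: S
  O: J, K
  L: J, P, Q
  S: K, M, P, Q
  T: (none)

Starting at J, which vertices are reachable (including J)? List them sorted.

J, K, L, M, O, P, Q, R, S

Start at J.
Its neighbours: L, O.
Then their neighbours: K, P, Q.
Then next layer: R, S.
Then next layer: M.
Nothing further is reachable.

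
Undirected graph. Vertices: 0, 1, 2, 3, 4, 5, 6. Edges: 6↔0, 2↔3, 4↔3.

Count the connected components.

From 0: component {0, 6}.
From 1: component {1}.
From 2: component {2, 3, 4}.
From 5: component {5}.
That's 4 components.

4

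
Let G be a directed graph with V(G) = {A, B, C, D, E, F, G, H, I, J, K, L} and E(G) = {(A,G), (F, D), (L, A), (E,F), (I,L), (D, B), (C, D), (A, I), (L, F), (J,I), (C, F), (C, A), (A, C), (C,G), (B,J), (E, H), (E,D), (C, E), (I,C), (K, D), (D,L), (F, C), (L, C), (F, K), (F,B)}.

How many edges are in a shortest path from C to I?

Distance 0: C.
Distance 1: A, D, E, F, G.
Distance 2: B, H, I, K, L — contains I.

2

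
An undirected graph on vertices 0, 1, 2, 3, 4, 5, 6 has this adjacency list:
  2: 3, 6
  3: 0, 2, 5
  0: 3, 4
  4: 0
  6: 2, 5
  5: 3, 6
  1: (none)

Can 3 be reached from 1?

1 has no edges, so nothing is reachable from it.

No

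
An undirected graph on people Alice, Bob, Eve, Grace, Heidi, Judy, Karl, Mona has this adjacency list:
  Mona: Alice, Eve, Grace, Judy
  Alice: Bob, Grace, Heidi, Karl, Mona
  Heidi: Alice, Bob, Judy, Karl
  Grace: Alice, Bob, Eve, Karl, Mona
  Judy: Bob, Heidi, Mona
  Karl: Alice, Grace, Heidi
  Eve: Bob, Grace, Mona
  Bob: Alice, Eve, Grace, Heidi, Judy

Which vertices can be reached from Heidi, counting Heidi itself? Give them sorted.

Alice, Bob, Eve, Grace, Heidi, Judy, Karl, Mona

Start at Heidi.
Its neighbours: Alice, Bob, Judy, Karl.
Then their neighbours: Eve, Grace, Mona.
Every vertex is now reached.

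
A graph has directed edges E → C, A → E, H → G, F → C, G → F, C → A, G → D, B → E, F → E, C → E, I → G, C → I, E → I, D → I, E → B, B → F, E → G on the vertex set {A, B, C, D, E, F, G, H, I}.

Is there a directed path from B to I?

Explore from B.
Distance 1: reach E, F.
Distance 2: reach C, G, I.
Found I.

Yes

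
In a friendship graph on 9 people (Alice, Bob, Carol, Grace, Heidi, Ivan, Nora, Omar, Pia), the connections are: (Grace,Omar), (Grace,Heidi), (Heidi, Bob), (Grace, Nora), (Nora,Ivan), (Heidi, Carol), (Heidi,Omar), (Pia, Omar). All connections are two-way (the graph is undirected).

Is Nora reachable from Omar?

Explore from Omar.
Distance 1: reach Grace, Heidi, Pia.
Distance 2: reach Bob, Carol, Nora.
Found Nora.

Yes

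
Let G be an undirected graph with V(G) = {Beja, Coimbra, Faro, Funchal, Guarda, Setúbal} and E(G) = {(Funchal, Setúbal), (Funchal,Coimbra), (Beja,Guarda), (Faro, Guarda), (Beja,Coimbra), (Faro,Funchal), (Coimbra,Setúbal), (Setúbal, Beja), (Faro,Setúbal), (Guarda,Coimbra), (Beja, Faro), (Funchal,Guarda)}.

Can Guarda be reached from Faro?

Yes

Explore from Faro.
Distance 1: reach Beja, Funchal, Guarda, Setúbal.
Found Guarda.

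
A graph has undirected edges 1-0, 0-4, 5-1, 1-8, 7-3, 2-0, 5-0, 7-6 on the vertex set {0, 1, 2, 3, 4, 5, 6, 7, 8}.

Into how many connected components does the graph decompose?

From 0: component {0, 1, 2, 4, 5, 8}.
From 3: component {3, 6, 7}.
That's 2 components.

2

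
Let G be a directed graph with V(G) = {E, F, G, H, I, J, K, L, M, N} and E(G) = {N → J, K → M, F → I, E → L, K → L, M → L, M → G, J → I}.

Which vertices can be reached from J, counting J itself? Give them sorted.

Start at J.
Its neighbours: I.
Nothing further is reachable.

I, J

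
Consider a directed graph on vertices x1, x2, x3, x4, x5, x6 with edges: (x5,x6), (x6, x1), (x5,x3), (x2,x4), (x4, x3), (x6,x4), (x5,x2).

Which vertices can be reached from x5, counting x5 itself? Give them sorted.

Start at x5.
Its neighbours: x2, x3, x6.
Then their neighbours: x1, x4.
Every vertex is now reached.

x1, x2, x3, x4, x5, x6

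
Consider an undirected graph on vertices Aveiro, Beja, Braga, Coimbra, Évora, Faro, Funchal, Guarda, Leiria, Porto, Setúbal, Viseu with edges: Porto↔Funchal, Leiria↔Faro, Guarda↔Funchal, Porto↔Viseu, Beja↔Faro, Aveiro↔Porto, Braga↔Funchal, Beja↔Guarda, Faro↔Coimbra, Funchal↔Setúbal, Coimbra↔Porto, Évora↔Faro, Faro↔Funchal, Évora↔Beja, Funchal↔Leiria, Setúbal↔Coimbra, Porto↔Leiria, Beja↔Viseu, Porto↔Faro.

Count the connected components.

1

From Aveiro: component {Aveiro, Beja, Braga, Coimbra, Évora, Faro, Funchal, Guarda, Leiria, Porto, Setúbal, Viseu}.
That's 1 component.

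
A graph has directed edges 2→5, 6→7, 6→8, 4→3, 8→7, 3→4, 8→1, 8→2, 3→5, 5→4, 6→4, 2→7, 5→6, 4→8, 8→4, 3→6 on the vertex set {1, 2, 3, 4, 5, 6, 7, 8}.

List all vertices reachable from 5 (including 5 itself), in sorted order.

1, 2, 3, 4, 5, 6, 7, 8

Start at 5.
Its neighbours: 4, 6.
Then their neighbours: 3, 7, 8.
Then next layer: 1, 2.
Every vertex is now reached.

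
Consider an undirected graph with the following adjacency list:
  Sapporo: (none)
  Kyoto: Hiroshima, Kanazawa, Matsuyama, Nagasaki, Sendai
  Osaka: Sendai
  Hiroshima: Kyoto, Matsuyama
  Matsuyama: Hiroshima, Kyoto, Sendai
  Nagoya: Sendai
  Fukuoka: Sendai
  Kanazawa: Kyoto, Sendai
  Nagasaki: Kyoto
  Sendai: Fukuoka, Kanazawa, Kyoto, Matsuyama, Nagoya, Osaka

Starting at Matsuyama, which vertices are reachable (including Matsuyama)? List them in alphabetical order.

Start at Matsuyama.
Its neighbours: Hiroshima, Kyoto, Sendai.
Then their neighbours: Fukuoka, Kanazawa, Nagasaki, Nagoya, Osaka.
Nothing further is reachable.

Fukuoka, Hiroshima, Kanazawa, Kyoto, Matsuyama, Nagasaki, Nagoya, Osaka, Sendai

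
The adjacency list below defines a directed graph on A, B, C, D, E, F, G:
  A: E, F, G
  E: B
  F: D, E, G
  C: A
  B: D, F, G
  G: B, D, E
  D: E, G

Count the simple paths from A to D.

15

A→E→B→D
A→E→B→F→D
A→E→B→F→G→D
A→E→B→G→D
A→F→D
A→F→E→B→D
A→F→E→B→G→D
A→F→G→B→D
A→F→G→D
A→F→G→E→B→D
A→G→B→D
A→G→B→F→D
A→G→D
A→G→E→B→D
A→G→E→B→F→D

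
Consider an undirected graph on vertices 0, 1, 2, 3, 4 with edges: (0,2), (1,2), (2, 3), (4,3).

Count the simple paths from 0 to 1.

1

0–2–1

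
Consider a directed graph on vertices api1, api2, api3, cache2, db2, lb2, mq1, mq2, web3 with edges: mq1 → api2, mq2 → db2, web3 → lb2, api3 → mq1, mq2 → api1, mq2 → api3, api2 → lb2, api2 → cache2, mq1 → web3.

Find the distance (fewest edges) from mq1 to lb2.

Distance 0: mq1.
Distance 1: api2, web3.
Distance 2: cache2, lb2 — contains lb2.

2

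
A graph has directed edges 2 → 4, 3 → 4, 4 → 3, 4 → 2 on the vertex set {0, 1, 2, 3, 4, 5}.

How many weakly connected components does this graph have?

4

From 0: component {0}.
From 1: component {1}.
From 2: component {2, 3, 4}.
From 5: component {5}.
That's 4 components.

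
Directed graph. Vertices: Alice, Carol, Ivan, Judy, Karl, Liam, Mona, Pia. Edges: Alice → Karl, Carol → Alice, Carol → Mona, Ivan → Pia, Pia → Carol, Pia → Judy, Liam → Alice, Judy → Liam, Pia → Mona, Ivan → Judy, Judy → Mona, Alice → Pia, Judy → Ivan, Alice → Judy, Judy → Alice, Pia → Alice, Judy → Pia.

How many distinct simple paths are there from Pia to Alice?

4

Pia→Alice
Pia→Carol→Alice
Pia→Judy→Alice
Pia→Judy→Liam→Alice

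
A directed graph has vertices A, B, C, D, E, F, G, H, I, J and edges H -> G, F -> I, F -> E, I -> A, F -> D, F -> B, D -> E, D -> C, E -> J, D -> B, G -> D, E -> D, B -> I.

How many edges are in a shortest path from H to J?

Distance 0: H.
Distance 1: G.
Distance 2: D.
Distance 3: B, C, E.
Distance 4: I, J — contains J.

4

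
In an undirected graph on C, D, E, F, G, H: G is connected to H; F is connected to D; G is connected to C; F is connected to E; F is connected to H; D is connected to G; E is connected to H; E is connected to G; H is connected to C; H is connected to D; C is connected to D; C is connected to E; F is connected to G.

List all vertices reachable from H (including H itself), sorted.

Start at H.
Its neighbours: C, D, E, F, G.
Every vertex is now reached.

C, D, E, F, G, H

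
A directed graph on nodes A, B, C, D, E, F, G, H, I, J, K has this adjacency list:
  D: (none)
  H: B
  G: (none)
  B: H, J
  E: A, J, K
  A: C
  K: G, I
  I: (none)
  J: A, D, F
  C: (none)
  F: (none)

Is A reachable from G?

No

G has no outgoing edges, so nothing is reachable from it.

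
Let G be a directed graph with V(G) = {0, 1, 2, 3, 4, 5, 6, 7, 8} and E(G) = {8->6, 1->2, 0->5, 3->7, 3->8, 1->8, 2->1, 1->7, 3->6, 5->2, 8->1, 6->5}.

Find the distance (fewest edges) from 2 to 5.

Distance 0: 2.
Distance 1: 1.
Distance 2: 7, 8.
Distance 3: 6.
Distance 4: 5 — contains 5.

4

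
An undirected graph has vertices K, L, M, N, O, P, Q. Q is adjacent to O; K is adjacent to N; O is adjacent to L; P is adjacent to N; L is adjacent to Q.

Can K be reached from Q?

Explore from Q.
Distance 1: reach L, O.
The search is exhausted without reaching K; it lies in a different component.

No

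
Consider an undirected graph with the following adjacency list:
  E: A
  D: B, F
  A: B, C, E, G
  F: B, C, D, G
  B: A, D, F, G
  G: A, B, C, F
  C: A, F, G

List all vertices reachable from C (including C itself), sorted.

A, B, C, D, E, F, G

Start at C.
Its neighbours: A, F, G.
Then their neighbours: B, D, E.
Every vertex is now reached.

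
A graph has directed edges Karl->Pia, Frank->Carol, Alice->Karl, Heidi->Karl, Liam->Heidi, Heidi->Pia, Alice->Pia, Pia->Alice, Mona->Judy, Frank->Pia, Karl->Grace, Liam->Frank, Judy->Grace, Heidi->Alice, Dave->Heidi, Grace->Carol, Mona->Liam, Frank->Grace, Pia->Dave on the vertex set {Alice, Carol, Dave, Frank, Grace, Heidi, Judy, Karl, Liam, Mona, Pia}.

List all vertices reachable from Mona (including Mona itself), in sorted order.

Alice, Carol, Dave, Frank, Grace, Heidi, Judy, Karl, Liam, Mona, Pia

Start at Mona.
Its neighbours: Judy, Liam.
Then their neighbours: Frank, Grace, Heidi.
Then next layer: Alice, Carol, Karl, Pia.
Then next layer: Dave.
Every vertex is now reached.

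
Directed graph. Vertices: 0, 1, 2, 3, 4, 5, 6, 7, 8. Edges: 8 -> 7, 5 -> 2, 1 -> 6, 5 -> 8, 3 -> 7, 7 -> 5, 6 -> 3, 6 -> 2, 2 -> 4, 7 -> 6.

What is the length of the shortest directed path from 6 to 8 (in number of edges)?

Distance 0: 6.
Distance 1: 2, 3.
Distance 2: 4, 7.
Distance 3: 5.
Distance 4: 8 — contains 8.

4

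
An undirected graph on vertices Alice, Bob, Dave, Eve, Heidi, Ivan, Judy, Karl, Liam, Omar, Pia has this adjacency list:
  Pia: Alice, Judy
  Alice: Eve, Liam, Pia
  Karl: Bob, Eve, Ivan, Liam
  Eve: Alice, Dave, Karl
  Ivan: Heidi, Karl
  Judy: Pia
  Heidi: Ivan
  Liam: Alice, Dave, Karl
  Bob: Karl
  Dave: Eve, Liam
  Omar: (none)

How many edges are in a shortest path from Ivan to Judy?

Distance 0: Ivan.
Distance 1: Heidi, Karl.
Distance 2: Bob, Eve, Liam.
Distance 3: Alice, Dave.
Distance 4: Pia.
Distance 5: Judy — contains Judy.

5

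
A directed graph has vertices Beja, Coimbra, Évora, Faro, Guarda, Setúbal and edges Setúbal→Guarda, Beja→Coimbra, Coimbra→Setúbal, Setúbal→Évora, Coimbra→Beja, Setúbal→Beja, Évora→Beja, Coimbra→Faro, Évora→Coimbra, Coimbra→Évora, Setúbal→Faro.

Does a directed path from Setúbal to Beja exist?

Yes

Explore from Setúbal.
Distance 1: reach Beja, Évora, Faro, Guarda.
Found Beja.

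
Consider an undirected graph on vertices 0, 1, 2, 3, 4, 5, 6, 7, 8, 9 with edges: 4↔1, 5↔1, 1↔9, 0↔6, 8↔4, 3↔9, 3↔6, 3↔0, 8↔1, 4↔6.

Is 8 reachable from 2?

No

2 has no edges, so nothing is reachable from it.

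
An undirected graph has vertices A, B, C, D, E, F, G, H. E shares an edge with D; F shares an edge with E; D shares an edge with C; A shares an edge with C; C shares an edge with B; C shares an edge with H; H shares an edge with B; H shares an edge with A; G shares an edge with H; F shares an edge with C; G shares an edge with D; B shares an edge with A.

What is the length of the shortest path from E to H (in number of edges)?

Distance 0: E.
Distance 1: D, F.
Distance 2: C, G.
Distance 3: A, B, H — contains H.

3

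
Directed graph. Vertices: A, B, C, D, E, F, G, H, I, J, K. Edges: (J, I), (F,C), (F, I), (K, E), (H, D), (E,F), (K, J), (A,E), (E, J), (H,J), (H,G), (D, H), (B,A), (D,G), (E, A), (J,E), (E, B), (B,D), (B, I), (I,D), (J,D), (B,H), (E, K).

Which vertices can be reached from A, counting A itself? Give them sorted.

Start at A.
Its neighbours: E.
Then their neighbours: B, F, J, K.
Then next layer: C, D, H, I.
Then next layer: G.
Every vertex is now reached.

A, B, C, D, E, F, G, H, I, J, K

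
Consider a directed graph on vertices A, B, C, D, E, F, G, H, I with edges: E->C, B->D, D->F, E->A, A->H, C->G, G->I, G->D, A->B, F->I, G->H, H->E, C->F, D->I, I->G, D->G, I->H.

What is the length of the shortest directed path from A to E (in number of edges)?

2

Distance 0: A.
Distance 1: B, H.
Distance 2: D, E — contains E.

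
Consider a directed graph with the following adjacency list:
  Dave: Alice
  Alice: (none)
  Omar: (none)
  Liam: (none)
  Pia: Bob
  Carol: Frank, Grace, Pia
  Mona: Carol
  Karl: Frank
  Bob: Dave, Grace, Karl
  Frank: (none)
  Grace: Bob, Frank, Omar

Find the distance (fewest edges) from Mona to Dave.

4

Distance 0: Mona.
Distance 1: Carol.
Distance 2: Frank, Grace, Pia.
Distance 3: Bob, Omar.
Distance 4: Dave, Karl — contains Dave.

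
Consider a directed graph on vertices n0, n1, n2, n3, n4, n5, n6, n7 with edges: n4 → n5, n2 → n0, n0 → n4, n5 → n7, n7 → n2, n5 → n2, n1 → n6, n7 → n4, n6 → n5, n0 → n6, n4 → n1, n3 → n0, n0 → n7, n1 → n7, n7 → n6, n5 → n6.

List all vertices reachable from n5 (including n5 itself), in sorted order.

Start at n5.
Its neighbours: n2, n6, n7.
Then their neighbours: n0, n4.
Then next layer: n1.
Nothing further is reachable.

n0, n1, n2, n4, n5, n6, n7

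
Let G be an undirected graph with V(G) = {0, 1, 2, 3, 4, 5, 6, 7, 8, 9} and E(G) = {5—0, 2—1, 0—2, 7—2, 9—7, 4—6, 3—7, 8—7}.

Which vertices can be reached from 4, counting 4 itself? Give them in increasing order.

Start at 4.
Its neighbours: 6.
Nothing further is reachable.

4, 6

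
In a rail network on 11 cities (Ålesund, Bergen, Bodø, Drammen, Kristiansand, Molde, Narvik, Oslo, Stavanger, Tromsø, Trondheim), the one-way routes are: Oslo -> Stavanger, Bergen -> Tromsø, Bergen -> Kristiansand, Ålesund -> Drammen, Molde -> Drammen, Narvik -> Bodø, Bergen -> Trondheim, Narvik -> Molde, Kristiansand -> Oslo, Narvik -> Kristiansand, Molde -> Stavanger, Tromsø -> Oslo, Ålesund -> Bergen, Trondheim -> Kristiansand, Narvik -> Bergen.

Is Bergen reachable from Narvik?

Yes

Explore from Narvik.
Distance 1: reach Bergen, Bodø, Kristiansand, Molde.
Found Bergen.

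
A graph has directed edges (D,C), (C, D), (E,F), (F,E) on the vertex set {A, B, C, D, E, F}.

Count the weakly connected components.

4

From A: component {A}.
From B: component {B}.
From C: component {C, D}.
From E: component {E, F}.
That's 4 components.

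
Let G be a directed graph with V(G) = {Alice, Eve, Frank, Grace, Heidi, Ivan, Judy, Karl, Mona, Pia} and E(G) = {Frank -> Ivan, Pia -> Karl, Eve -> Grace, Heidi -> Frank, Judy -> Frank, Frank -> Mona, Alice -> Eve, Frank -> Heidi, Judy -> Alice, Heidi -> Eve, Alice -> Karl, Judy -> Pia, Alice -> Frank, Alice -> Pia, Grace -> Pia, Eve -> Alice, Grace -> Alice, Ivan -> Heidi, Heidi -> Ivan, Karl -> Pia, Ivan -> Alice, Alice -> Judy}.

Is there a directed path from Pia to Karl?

Explore from Pia.
Distance 1: reach Karl.
Found Karl.

Yes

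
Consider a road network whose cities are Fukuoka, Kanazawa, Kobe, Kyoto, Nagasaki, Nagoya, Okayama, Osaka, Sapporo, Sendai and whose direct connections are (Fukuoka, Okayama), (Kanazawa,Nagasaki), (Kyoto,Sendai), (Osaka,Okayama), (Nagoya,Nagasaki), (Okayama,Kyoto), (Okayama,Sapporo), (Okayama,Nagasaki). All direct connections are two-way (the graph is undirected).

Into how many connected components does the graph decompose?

From Fukuoka: component {Fukuoka, Kanazawa, Kyoto, Nagasaki, Nagoya, Okayama, Osaka, Sapporo, Sendai}.
From Kobe: component {Kobe}.
That's 2 components.

2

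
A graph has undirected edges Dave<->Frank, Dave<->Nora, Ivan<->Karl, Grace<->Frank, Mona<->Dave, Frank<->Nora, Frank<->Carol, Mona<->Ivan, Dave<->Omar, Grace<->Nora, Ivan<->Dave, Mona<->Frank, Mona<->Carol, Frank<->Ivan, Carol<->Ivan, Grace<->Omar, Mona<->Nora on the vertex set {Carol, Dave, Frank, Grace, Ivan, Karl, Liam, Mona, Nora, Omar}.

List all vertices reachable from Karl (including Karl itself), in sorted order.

Carol, Dave, Frank, Grace, Ivan, Karl, Mona, Nora, Omar

Start at Karl.
Its neighbours: Ivan.
Then their neighbours: Carol, Dave, Frank, Mona.
Then next layer: Grace, Nora, Omar.
Nothing further is reachable.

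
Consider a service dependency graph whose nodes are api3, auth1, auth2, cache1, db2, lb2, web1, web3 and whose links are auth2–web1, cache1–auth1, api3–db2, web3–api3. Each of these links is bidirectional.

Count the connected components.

4

From api3: component {api3, db2, web3}.
From auth1: component {auth1, cache1}.
From auth2: component {auth2, web1}.
From lb2: component {lb2}.
That's 4 components.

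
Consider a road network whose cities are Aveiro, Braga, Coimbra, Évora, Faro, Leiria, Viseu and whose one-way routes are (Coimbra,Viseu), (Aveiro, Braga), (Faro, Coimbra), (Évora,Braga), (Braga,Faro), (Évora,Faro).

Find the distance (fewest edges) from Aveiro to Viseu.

4

Distance 0: Aveiro.
Distance 1: Braga.
Distance 2: Faro.
Distance 3: Coimbra.
Distance 4: Viseu — contains Viseu.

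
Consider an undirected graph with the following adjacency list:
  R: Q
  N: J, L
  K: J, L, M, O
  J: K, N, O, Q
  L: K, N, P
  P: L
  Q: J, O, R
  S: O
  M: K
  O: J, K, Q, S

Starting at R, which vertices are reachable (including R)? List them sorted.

J, K, L, M, N, O, P, Q, R, S

Start at R.
Its neighbours: Q.
Then their neighbours: J, O.
Then next layer: K, N, S.
Then next layer: L, M.
Then next layer: P.
Every vertex is now reached.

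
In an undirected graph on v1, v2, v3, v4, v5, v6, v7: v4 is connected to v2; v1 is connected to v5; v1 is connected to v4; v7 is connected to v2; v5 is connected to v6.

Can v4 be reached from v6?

Yes

Explore from v6.
Distance 1: reach v5.
Distance 2: reach v1.
Distance 3: reach v4.
Found v4.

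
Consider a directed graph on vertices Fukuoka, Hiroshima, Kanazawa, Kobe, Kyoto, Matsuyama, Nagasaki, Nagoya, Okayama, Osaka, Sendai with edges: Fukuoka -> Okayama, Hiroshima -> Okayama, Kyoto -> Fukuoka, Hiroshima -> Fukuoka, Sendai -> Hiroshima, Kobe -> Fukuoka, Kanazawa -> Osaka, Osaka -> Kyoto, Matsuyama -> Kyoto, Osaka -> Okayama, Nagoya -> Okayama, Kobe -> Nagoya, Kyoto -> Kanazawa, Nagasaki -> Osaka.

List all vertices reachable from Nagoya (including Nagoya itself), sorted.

Nagoya, Okayama

Start at Nagoya.
Its neighbours: Okayama.
Nothing further is reachable.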